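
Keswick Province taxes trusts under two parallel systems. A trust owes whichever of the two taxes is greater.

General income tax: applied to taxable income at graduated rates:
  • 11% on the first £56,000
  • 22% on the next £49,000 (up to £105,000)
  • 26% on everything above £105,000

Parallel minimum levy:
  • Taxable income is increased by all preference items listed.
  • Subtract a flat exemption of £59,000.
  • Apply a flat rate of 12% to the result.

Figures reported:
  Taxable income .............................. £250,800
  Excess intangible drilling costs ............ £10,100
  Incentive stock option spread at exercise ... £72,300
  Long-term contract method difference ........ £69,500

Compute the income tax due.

General income tax:
  £56,000 × 11% = £6,160
  £49,000 × 22% = £10,780
  £145,800 × 26% = £37,908
  → £54,848

Parallel minimum levy:
  Adjusted income: £250,800 + £10,100 + £72,300 + £69,500 = £402,700
  Less exemption £59,000 → base £343,700
  £343,700 × 12% = £41,244

£54,848 > £41,244, so the general income tax governs.

£54,848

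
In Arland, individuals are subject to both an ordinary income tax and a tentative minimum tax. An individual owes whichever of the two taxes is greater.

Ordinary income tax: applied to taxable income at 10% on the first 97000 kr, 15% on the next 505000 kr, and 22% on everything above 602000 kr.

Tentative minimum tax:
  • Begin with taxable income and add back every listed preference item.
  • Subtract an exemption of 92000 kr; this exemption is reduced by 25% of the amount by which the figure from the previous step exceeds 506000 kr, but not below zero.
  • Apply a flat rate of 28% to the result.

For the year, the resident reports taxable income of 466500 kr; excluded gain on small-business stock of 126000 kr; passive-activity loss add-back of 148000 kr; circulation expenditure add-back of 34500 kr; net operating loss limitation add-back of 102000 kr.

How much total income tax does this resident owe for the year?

Tentative minimum tax:
  Adjusted income: 466500 kr + 126000 kr + 148000 kr + 34500 kr + 102000 kr = 877000 kr
  Exemption: 25% × (877000 kr − 506000 kr) = 92750 kr ≥ 92000 kr, so the exemption is fully phased out
  Base: 877000 kr − 0 kr = 877000 kr
  877000 kr × 28% = 245560 kr

Ordinary income tax:
  97000 kr × 10% = 9700 kr
  369500 kr × 15% = 55425 kr
  → 65125 kr

245560 kr > 65125 kr, so the tentative minimum tax is the binding amount.

245560 kr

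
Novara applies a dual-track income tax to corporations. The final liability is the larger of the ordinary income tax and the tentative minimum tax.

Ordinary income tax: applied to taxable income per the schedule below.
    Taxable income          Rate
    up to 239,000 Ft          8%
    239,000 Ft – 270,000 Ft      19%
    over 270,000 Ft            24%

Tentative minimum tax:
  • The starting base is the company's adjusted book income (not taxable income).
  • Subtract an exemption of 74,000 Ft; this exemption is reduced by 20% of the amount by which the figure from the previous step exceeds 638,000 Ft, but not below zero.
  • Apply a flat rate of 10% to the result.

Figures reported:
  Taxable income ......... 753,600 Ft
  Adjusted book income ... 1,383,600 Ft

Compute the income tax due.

141,074 Ft

Tentative minimum tax:
  Base (adjusted book income): 1,383,600 Ft
  Exemption: 20% × (1,383,600 Ft − 638,000 Ft) = 149,120 Ft ≥ 74,000 Ft, so the exemption is fully phased out
  Base: 1,383,600 Ft − 0 Ft = 1,383,600 Ft
  1,383,600 Ft × 10% = 138,360 Ft

Ordinary income tax:
  239,000 Ft × 8% = 19,120 Ft
  31,000 Ft × 19% = 5,890 Ft
  483,600 Ft × 24% = 116,064 Ft
  → 141,074 Ft

141,074 Ft > 138,360 Ft, so the ordinary income tax governs.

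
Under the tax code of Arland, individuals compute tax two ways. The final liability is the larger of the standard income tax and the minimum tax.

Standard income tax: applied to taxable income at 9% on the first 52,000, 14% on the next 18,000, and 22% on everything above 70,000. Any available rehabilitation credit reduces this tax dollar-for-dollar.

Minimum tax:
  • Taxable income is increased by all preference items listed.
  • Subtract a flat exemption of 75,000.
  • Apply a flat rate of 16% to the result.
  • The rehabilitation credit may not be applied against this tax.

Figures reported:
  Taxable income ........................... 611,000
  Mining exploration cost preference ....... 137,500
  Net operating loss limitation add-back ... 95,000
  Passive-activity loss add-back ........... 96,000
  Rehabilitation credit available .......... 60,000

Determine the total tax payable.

Minimum tax:
  Adjusted income: 611,000 + 137,500 + 95,000 + 96,000 = 939,500
  Less exemption 75,000 → base 864,500
  864,500 × 16% = 138,320

Standard income tax:
  52,000 × 9% = 4,680
  18,000 × 14% = 2,520
  541,000 × 22% = 119,020
  → 126,220
  Less rehabilitation credit 60,000 → 66,220

138,320 > 66,220, so the minimum tax is the binding amount.

138,320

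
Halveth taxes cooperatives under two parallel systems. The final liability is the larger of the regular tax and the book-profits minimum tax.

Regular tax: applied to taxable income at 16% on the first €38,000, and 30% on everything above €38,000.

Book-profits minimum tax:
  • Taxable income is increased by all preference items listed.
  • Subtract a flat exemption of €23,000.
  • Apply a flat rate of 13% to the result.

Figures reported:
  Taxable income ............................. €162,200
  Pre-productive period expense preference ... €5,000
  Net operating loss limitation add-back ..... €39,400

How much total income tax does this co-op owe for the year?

€43,340

Regular tax:
  €38,000 × 16% = €6,080
  €124,200 × 30% = €37,260
  → €43,340

Book-profits minimum tax:
  Adjusted income: €162,200 + €5,000 + €39,400 = €206,600
  Less exemption €23,000 → base €183,600
  €183,600 × 13% = €23,868

€43,340 > €23,868, so the regular tax governs.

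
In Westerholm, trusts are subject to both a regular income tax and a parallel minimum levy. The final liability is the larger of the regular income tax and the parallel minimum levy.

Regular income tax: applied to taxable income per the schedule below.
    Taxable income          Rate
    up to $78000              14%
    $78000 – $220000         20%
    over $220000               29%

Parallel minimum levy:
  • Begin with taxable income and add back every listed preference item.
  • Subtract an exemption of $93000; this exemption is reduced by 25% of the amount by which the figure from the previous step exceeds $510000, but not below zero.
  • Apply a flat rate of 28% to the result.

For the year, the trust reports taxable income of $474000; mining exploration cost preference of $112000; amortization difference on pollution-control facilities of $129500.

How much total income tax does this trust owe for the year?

$188685

Regular income tax:
  $78000 × 14% = $10920
  $142000 × 20% = $28400
  $254000 × 29% = $73660
  → $112980

Parallel minimum levy:
  Adjusted income: $474000 + $112000 + $129500 = $715500
  Exemption: $93000 − 25% × ($715500 − $510000) = $93000 − $51375 = $41625
  Base: $715500 − $41625 = $673875
  $673875 × 28% = $188685

$188685 > $112980, so the parallel minimum levy is the binding amount.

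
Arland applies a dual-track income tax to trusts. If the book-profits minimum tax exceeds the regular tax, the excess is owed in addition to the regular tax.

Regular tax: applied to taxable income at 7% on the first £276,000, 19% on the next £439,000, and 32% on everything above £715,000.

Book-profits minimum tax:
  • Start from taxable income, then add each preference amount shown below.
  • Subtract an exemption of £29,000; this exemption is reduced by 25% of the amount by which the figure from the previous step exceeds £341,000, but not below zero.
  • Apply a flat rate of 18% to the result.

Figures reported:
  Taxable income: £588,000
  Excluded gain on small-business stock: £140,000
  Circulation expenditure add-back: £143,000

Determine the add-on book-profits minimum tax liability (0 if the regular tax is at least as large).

Book-profits minimum tax:
  Adjusted income: £588,000 + £140,000 + £143,000 = £871,000
  Exemption: 25% × (£871,000 − £341,000) = £132,500 ≥ £29,000, so the exemption is fully phased out
  Base: £871,000 − £0 = £871,000
  £871,000 × 18% = £156,780

Regular tax:
  £276,000 × 7% = £19,320
  £312,000 × 19% = £59,280
  → £78,600

Excess of book-profits minimum tax over regular tax: £156,780 − £78,600 = £78,180.

£78,180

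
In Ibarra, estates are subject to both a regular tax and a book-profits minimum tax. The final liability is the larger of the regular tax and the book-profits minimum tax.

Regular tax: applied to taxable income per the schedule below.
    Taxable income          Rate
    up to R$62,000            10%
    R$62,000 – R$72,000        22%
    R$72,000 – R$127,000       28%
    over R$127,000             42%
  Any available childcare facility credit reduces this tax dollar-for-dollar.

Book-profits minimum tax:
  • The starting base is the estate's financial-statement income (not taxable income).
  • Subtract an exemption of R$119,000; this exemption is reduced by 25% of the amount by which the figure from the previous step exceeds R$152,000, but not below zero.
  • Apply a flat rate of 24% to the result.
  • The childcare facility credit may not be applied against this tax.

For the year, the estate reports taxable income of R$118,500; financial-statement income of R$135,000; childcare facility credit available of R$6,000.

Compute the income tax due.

R$15,420

Regular tax:
  R$62,000 × 10% = R$6,200
  R$10,000 × 22% = R$2,200
  R$46,500 × 28% = R$13,020
  → R$21,420
  Less childcare facility credit R$6,000 → R$15,420

Book-profits minimum tax:
  Base (financial-statement income): R$135,000
  Exemption: R$135,000 ≤ R$152,000, so full R$119,000 applies
  Base: R$135,000 − R$119,000 = R$16,000
  R$16,000 × 24% = R$3,840

R$15,420 > R$3,840, so the regular tax governs.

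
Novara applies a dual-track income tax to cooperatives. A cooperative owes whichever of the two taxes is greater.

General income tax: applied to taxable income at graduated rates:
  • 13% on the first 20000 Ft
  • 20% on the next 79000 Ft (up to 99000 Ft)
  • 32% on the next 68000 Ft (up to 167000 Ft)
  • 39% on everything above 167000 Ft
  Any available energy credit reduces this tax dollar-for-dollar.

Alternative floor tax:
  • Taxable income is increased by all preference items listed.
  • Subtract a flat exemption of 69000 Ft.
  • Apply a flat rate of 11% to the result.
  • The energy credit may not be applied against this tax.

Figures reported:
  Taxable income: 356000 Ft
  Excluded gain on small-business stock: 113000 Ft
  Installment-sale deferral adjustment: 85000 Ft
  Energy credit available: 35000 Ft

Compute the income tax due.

78870 Ft

General income tax:
  20000 Ft × 13% = 2600 Ft
  79000 Ft × 20% = 15800 Ft
  68000 Ft × 32% = 21760 Ft
  189000 Ft × 39% = 73710 Ft
  → 113870 Ft
  Less energy credit 35000 Ft → 78870 Ft

Alternative floor tax:
  Adjusted income: 356000 Ft + 113000 Ft + 85000 Ft = 554000 Ft
  Less exemption 69000 Ft → base 485000 Ft
  485000 Ft × 11% = 53350 Ft

78870 Ft > 53350 Ft, so the general income tax governs.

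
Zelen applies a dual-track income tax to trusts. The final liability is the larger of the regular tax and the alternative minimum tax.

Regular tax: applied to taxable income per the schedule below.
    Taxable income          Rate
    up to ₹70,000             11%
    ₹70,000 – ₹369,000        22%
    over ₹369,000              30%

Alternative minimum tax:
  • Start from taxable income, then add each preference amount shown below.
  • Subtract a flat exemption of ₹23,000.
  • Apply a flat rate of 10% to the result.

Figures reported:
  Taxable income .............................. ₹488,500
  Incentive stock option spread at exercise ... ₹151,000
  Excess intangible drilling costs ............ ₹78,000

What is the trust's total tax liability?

₹109,330

Alternative minimum tax:
  Adjusted income: ₹488,500 + ₹151,000 + ₹78,000 = ₹717,500
  Less exemption ₹23,000 → base ₹694,500
  ₹694,500 × 10% = ₹69,450

Regular tax:
  ₹70,000 × 11% = ₹7,700
  ₹299,000 × 22% = ₹65,780
  ₹119,500 × 30% = ₹35,850
  → ₹109,330

₹109,330 > ₹69,450, so the regular tax governs.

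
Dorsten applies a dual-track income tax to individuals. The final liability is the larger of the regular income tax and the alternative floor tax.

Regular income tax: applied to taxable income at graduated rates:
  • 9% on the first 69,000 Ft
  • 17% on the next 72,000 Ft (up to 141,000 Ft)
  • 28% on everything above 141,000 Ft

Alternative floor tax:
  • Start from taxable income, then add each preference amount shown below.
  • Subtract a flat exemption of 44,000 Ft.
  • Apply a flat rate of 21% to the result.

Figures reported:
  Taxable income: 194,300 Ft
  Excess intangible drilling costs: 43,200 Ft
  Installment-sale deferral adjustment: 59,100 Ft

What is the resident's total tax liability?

Alternative floor tax:
  Adjusted income: 194,300 Ft + 43,200 Ft + 59,100 Ft = 296,600 Ft
  Less exemption 44,000 Ft → base 252,600 Ft
  252,600 Ft × 21% = 53,046 Ft

Regular income tax:
  69,000 Ft × 9% = 6,210 Ft
  72,000 Ft × 17% = 12,240 Ft
  53,300 Ft × 28% = 14,924 Ft
  → 33,374 Ft

53,046 Ft > 33,374 Ft, so the alternative floor tax is the binding amount.

53,046 Ft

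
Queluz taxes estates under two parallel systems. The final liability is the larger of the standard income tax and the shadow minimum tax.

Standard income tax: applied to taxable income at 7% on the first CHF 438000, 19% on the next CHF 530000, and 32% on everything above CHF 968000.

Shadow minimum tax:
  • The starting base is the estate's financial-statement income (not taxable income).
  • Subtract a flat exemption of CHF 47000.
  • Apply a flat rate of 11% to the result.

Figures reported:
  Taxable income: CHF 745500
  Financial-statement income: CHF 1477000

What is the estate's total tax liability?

CHF 157300

Shadow minimum tax:
  Base (financial-statement income): CHF 1477000
  Less exemption CHF 47000 → base CHF 1430000
  CHF 1430000 × 11% = CHF 157300

Standard income tax:
  CHF 438000 × 7% = CHF 30660
  CHF 307500 × 19% = CHF 58425
  → CHF 89085

CHF 157300 > CHF 89085, so the shadow minimum tax is the binding amount.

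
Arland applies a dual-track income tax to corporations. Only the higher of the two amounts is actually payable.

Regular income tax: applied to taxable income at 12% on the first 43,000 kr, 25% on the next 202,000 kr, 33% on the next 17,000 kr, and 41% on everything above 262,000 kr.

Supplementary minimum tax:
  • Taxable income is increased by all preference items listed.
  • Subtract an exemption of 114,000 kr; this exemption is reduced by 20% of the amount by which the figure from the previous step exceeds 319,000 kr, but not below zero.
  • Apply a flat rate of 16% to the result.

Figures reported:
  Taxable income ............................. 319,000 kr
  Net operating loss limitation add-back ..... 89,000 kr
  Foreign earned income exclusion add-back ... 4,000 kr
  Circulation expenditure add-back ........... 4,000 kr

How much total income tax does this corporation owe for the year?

84,640 kr

Supplementary minimum tax:
  Adjusted income: 319,000 kr + 89,000 kr + 4,000 kr + 4,000 kr = 416,000 kr
  Exemption: 114,000 kr − 20% × (416,000 kr − 319,000 kr) = 114,000 kr − 19,400 kr = 94,600 kr
  Base: 416,000 kr − 94,600 kr = 321,400 kr
  321,400 kr × 16% = 51,424 kr

Regular income tax:
  43,000 kr × 12% = 5,160 kr
  202,000 kr × 25% = 50,500 kr
  17,000 kr × 33% = 5,610 kr
  57,000 kr × 41% = 23,370 kr
  → 84,640 kr

84,640 kr > 51,424 kr, so the regular income tax governs.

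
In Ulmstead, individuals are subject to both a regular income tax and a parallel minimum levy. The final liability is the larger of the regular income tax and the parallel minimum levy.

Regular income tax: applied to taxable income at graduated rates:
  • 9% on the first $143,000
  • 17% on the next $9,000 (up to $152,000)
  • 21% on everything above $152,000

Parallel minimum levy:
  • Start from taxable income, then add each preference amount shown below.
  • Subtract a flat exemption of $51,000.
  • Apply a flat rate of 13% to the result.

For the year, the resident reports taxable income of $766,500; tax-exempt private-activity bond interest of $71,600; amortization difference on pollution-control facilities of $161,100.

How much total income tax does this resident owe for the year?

Parallel minimum levy:
  Adjusted income: $766,500 + $71,600 + $161,100 = $999,200
  Less exemption $51,000 → base $948,200
  $948,200 × 13% = $123,266

Regular income tax:
  $143,000 × 9% = $12,870
  $9,000 × 17% = $1,530
  $614,500 × 21% = $129,045
  → $143,445

$143,445 > $123,266, so the regular income tax governs.

$143,445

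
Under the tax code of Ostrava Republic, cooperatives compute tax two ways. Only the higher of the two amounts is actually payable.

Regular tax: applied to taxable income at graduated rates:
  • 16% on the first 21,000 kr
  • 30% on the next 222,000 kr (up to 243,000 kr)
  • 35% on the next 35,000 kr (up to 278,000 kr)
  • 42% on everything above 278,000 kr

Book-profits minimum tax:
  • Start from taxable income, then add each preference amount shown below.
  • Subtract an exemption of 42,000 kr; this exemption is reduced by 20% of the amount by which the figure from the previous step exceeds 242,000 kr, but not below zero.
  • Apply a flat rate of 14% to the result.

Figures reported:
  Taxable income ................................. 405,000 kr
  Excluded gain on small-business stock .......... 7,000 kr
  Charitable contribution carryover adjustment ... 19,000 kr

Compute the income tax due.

135,550 kr

Regular tax:
  21,000 kr × 16% = 3,360 kr
  222,000 kr × 30% = 66,600 kr
  35,000 kr × 35% = 12,250 kr
  127,000 kr × 42% = 53,340 kr
  → 135,550 kr

Book-profits minimum tax:
  Adjusted income: 405,000 kr + 7,000 kr + 19,000 kr = 431,000 kr
  Exemption: 42,000 kr − 20% × (431,000 kr − 242,000 kr) = 42,000 kr − 37,800 kr = 4,200 kr
  Base: 431,000 kr − 4,200 kr = 426,800 kr
  426,800 kr × 14% = 59,752 kr

135,550 kr > 59,752 kr, so the regular tax governs.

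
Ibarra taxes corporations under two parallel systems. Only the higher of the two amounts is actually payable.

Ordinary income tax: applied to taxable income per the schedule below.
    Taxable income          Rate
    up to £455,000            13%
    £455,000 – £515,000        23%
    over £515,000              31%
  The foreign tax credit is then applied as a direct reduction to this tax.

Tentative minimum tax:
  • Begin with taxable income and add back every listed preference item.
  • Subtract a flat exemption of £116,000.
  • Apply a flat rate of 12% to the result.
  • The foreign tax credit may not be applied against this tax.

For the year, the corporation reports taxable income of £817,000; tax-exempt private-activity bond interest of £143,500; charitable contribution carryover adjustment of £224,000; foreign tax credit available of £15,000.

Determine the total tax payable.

£151,570

Ordinary income tax:
  £455,000 × 13% = £59,150
  £60,000 × 23% = £13,800
  £302,000 × 31% = £93,620
  → £166,570
  Less foreign tax credit £15,000 → £151,570

Tentative minimum tax:
  Adjusted income: £817,000 + £143,500 + £224,000 = £1,184,500
  Less exemption £116,000 → base £1,068,500
  £1,068,500 × 12% = £128,220

£151,570 > £128,220, so the ordinary income tax governs.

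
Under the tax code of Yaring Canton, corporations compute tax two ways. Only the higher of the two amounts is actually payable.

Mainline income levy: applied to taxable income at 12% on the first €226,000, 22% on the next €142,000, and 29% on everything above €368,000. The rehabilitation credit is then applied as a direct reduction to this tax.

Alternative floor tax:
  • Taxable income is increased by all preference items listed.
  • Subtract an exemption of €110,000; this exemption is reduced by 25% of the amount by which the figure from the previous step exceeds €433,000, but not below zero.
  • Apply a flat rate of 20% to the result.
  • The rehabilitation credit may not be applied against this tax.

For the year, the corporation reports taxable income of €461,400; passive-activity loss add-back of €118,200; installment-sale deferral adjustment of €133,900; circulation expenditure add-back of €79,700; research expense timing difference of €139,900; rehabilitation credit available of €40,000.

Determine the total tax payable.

Alternative floor tax:
  Adjusted income: €461,400 + €118,200 + €133,900 + €79,700 + €139,900 = €933,100
  Exemption: 25% × (€933,100 − €433,000) = €125,025 ≥ €110,000, so the exemption is fully phased out
  Base: €933,100 − €0 = €933,100
  €933,100 × 20% = €186,620

Mainline income levy:
  €226,000 × 12% = €27,120
  €142,000 × 22% = €31,240
  €93,400 × 29% = €27,086
  → €85,446
  Less rehabilitation credit €40,000 → €45,446

€186,620 > €45,446, so the alternative floor tax is the binding amount.

€186,620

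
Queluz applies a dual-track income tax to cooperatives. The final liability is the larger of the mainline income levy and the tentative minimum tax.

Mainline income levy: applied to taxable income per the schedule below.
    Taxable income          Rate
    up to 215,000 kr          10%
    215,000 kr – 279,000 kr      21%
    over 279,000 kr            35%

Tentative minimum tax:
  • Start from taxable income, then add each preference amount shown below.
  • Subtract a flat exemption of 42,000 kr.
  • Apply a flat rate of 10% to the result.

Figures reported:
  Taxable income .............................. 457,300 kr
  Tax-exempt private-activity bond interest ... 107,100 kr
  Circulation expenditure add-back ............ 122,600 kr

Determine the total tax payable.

Mainline income levy:
  215,000 kr × 10% = 21,500 kr
  64,000 kr × 21% = 13,440 kr
  178,300 kr × 35% = 62,405 kr
  → 97,345 kr

Tentative minimum tax:
  Adjusted income: 457,300 kr + 107,100 kr + 122,600 kr = 687,000 kr
  Less exemption 42,000 kr → base 645,000 kr
  645,000 kr × 10% = 64,500 kr

97,345 kr > 64,500 kr, so the mainline income levy governs.

97,345 kr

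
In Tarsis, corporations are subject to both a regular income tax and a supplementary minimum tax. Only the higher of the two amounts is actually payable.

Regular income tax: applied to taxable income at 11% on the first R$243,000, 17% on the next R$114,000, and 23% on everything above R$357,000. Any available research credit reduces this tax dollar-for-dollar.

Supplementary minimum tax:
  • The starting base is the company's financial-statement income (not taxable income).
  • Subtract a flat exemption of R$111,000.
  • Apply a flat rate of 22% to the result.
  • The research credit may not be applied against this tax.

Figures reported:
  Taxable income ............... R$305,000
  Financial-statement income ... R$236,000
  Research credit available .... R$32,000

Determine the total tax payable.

R$27,500

Regular income tax:
  R$243,000 × 11% = R$26,730
  R$62,000 × 17% = R$10,540
  → R$37,270
  Less research credit R$32,000 → R$5,270

Supplementary minimum tax:
  Base (financial-statement income): R$236,000
  Less exemption R$111,000 → base R$125,000
  R$125,000 × 22% = R$27,500

R$27,500 > R$5,270, so the supplementary minimum tax is the binding amount.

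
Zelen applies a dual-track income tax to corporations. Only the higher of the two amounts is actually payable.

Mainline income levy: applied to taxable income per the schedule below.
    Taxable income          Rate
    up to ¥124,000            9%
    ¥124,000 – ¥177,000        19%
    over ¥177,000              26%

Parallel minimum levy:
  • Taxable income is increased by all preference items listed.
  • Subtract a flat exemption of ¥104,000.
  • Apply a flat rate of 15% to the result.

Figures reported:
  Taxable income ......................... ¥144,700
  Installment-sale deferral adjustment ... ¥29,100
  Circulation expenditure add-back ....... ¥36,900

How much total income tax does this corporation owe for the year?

¥16,005

Parallel minimum levy:
  Adjusted income: ¥144,700 + ¥29,100 + ¥36,900 = ¥210,700
  Less exemption ¥104,000 → base ¥106,700
  ¥106,700 × 15% = ¥16,005

Mainline income levy:
  ¥124,000 × 9% = ¥11,160
  ¥20,700 × 19% = ¥3,933
  → ¥15,093

¥16,005 > ¥15,093, so the parallel minimum levy is the binding amount.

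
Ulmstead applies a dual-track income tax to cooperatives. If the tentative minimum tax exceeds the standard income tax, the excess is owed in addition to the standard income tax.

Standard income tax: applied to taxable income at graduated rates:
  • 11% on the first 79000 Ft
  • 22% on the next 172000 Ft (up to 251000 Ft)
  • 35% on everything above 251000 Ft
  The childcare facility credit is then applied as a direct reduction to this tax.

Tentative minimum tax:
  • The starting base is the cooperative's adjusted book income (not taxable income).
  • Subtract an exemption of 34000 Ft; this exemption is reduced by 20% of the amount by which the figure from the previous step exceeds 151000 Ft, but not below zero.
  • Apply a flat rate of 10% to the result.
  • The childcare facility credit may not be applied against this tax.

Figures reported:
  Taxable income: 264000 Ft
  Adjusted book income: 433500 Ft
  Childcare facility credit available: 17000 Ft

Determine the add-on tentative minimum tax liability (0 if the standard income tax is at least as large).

9270 Ft

Standard income tax:
  79000 Ft × 11% = 8690 Ft
  172000 Ft × 22% = 37840 Ft
  13000 Ft × 35% = 4550 Ft
  → 51080 Ft
  Less childcare facility credit 17000 Ft → 34080 Ft

Tentative minimum tax:
  Base (adjusted book income): 433500 Ft
  Exemption: 20% × (433500 Ft − 151000 Ft) = 56500 Ft ≥ 34000 Ft, so the exemption is fully phased out
  Base: 433500 Ft − 0 Ft = 433500 Ft
  433500 Ft × 10% = 43350 Ft

Excess of tentative minimum tax over standard income tax: 43350 Ft − 34080 Ft = 9270 Ft.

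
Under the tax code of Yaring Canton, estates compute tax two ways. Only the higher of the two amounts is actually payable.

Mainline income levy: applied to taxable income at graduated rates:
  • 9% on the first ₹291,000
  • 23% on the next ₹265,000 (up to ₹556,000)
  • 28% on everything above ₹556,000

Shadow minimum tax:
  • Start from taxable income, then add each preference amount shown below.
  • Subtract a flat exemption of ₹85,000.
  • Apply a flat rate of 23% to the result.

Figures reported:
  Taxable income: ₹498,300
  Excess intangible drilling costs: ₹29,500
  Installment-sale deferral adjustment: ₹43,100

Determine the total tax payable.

₹111,757

Mainline income levy:
  ₹291,000 × 9% = ₹26,190
  ₹207,300 × 23% = ₹47,679
  → ₹73,869

Shadow minimum tax:
  Adjusted income: ₹498,300 + ₹29,500 + ₹43,100 = ₹570,900
  Less exemption ₹85,000 → base ₹485,900
  ₹485,900 × 23% = ₹111,757

₹111,757 > ₹73,869, so the shadow minimum tax is the binding amount.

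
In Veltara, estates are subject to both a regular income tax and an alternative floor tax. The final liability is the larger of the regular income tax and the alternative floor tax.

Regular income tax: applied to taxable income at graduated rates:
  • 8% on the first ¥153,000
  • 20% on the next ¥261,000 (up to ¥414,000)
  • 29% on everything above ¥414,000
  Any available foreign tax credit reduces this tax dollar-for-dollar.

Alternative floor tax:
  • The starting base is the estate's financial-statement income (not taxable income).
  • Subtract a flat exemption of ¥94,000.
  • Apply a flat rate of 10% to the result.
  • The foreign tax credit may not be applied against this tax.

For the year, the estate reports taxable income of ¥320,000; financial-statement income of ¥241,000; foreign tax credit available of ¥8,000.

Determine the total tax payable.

¥37,640

Alternative floor tax:
  Base (financial-statement income): ¥241,000
  Less exemption ¥94,000 → base ¥147,000
  ¥147,000 × 10% = ¥14,700

Regular income tax:
  ¥153,000 × 8% = ¥12,240
  ¥167,000 × 20% = ¥33,400
  → ¥45,640
  Less foreign tax credit ¥8,000 → ¥37,640

¥37,640 > ¥14,700, so the regular income tax governs.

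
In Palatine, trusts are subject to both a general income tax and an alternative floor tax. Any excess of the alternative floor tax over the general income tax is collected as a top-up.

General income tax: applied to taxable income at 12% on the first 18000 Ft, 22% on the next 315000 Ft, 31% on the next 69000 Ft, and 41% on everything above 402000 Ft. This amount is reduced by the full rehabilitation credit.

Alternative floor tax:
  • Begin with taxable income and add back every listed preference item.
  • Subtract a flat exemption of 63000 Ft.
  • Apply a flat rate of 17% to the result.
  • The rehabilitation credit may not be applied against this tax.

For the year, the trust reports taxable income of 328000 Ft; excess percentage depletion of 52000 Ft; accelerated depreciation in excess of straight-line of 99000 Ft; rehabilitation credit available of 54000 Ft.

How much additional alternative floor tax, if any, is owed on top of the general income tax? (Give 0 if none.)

Alternative floor tax:
  Adjusted income: 328000 Ft + 52000 Ft + 99000 Ft = 479000 Ft
  Less exemption 63000 Ft → base 416000 Ft
  416000 Ft × 17% = 70720 Ft

General income tax:
  18000 Ft × 12% = 2160 Ft
  310000 Ft × 22% = 68200 Ft
  → 70360 Ft
  Less rehabilitation credit 54000 Ft → 16360 Ft

Excess of alternative floor tax over general income tax: 70720 Ft − 16360 Ft = 54360 Ft.

54360 Ft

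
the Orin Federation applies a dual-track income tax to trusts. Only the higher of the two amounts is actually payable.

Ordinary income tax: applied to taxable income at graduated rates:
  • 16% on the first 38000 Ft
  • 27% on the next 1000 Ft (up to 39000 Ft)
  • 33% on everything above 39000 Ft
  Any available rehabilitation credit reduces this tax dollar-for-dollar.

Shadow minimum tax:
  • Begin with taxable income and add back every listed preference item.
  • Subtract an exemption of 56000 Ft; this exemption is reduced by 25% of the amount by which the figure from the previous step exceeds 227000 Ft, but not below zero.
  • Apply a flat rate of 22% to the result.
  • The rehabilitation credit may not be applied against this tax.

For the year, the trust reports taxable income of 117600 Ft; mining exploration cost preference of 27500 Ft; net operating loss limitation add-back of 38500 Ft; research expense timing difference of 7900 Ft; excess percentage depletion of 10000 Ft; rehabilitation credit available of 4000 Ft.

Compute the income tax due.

32010 Ft

Ordinary income tax:
  38000 Ft × 16% = 6080 Ft
  1000 Ft × 27% = 270 Ft
  78600 Ft × 33% = 25938 Ft
  → 32288 Ft
  Less rehabilitation credit 4000 Ft → 28288 Ft

Shadow minimum tax:
  Adjusted income: 117600 Ft + 27500 Ft + 38500 Ft + 7900 Ft + 10000 Ft = 201500 Ft
  Exemption: 201500 Ft ≤ 227000 Ft, so full 56000 Ft applies
  Base: 201500 Ft − 56000 Ft = 145500 Ft
  145500 Ft × 22% = 32010 Ft

32010 Ft > 28288 Ft, so the shadow minimum tax is the binding amount.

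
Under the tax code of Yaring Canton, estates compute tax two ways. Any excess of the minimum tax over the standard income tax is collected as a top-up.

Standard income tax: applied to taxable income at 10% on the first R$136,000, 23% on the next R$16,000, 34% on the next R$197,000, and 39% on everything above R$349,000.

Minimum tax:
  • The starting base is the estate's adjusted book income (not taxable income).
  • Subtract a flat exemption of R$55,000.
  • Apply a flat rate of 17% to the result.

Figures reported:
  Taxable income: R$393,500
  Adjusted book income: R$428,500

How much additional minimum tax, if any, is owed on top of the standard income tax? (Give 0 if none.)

R$0

Standard income tax:
  R$136,000 × 10% = R$13,600
  R$16,000 × 23% = R$3,680
  R$197,000 × 34% = R$66,980
  R$44,500 × 39% = R$17,355
  → R$101,615

Minimum tax:
  Base (adjusted book income): R$428,500
  Less exemption R$55,000 → base R$373,500
  R$373,500 × 17% = R$63,495

R$63,495 ≤ R$101,615, so no add-on is due.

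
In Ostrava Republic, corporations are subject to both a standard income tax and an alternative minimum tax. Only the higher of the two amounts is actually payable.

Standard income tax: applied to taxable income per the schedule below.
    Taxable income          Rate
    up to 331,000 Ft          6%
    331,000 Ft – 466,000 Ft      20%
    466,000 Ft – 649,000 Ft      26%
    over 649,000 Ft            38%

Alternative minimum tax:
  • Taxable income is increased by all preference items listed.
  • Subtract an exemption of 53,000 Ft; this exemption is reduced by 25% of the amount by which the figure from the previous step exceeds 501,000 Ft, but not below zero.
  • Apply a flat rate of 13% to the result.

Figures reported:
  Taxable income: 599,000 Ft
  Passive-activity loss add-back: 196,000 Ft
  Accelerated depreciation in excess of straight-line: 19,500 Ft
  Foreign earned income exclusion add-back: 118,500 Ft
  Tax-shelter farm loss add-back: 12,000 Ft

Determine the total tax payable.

122,850 Ft

Alternative minimum tax:
  Adjusted income: 599,000 Ft + 196,000 Ft + 19,500 Ft + 118,500 Ft + 12,000 Ft = 945,000 Ft
  Exemption: 25% × (945,000 Ft − 501,000 Ft) = 111,000 Ft ≥ 53,000 Ft, so the exemption is fully phased out
  Base: 945,000 Ft − 0 Ft = 945,000 Ft
  945,000 Ft × 13% = 122,850 Ft

Standard income tax:
  331,000 Ft × 6% = 19,860 Ft
  135,000 Ft × 20% = 27,000 Ft
  133,000 Ft × 26% = 34,580 Ft
  → 81,440 Ft

122,850 Ft > 81,440 Ft, so the alternative minimum tax is the binding amount.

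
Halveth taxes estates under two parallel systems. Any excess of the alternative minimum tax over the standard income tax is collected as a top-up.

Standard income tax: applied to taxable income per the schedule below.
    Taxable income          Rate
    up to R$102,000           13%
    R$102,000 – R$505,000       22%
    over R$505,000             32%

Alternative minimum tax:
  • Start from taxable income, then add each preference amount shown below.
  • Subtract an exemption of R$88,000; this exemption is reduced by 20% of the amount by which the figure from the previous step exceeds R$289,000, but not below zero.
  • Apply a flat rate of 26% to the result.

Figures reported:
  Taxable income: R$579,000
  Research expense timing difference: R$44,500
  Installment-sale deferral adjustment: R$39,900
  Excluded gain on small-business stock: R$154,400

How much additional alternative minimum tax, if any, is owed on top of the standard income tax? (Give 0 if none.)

Standard income tax:
  R$102,000 × 13% = R$13,260
  R$403,000 × 22% = R$88,660
  R$74,000 × 32% = R$23,680
  → R$125,600

Alternative minimum tax:
  Adjusted income: R$579,000 + R$44,500 + R$39,900 + R$154,400 = R$817,800
  Exemption: 20% × (R$817,800 − R$289,000) = R$105,760 ≥ R$88,000, so the exemption is fully phased out
  Base: R$817,800 − R$0 = R$817,800
  R$817,800 × 26% = R$212,628

Excess of alternative minimum tax over standard income tax: R$212,628 − R$125,600 = R$87,028.

R$87,028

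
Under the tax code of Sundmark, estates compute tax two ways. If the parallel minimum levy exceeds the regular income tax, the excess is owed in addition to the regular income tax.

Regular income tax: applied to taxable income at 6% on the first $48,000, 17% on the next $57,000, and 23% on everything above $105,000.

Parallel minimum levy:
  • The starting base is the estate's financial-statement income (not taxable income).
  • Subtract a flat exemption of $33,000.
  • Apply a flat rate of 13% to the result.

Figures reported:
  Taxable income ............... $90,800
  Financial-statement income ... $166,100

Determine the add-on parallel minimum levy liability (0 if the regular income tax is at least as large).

$7,147

Parallel minimum levy:
  Base (financial-statement income): $166,100
  Less exemption $33,000 → base $133,100
  $133,100 × 13% = $17,303

Regular income tax:
  $48,000 × 6% = $2,880
  $42,800 × 17% = $7,276
  → $10,156

Excess of parallel minimum levy over regular income tax: $17,303 − $10,156 = $7,147.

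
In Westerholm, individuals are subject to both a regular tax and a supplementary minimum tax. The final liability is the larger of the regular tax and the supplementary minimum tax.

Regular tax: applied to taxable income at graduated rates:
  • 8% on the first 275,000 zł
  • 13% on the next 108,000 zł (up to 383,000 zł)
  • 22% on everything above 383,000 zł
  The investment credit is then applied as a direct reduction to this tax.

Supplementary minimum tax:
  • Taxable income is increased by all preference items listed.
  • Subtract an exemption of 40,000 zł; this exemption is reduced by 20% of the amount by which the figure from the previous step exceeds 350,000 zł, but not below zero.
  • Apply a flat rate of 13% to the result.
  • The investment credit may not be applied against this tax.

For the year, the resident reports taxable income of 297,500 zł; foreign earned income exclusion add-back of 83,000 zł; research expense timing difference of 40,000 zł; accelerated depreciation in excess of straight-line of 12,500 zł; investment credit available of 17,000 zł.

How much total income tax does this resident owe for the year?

53,248 zł

Supplementary minimum tax:
  Adjusted income: 297,500 zł + 83,000 zł + 40,000 zł + 12,500 zł = 433,000 zł
  Exemption: 40,000 zł − 20% × (433,000 zł − 350,000 zł) = 40,000 zł − 16,600 zł = 23,400 zł
  Base: 433,000 zł − 23,400 zł = 409,600 zł
  409,600 zł × 13% = 53,248 zł

Regular tax:
  275,000 zł × 8% = 22,000 zł
  22,500 zł × 13% = 2,925 zł
  → 24,925 zł
  Less investment credit 17,000 zł → 7,925 zł

53,248 zł > 7,925 zł, so the supplementary minimum tax is the binding amount.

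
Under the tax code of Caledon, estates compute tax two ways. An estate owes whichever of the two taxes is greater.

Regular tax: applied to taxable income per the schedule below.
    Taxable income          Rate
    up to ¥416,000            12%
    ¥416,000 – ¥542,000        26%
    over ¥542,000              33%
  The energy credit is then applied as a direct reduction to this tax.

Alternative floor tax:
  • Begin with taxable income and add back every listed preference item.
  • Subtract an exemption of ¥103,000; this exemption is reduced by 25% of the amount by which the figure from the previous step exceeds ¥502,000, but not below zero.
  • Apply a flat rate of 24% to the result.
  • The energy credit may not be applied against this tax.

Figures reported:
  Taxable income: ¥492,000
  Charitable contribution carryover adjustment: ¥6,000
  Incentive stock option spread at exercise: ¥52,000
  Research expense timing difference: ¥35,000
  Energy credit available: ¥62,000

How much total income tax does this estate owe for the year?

Alternative floor tax:
  Adjusted income: ¥492,000 + ¥6,000 + ¥52,000 + ¥35,000 = ¥585,000
  Exemption: ¥103,000 − 25% × (¥585,000 − ¥502,000) = ¥103,000 − ¥20,750 = ¥82,250
  Base: ¥585,000 − ¥82,250 = ¥502,750
  ¥502,750 × 24% = ¥120,660

Regular tax:
  ¥416,000 × 12% = ¥49,920
  ¥76,000 × 26% = ¥19,760
  → ¥69,680
  Less energy credit ¥62,000 → ¥7,680

¥120,660 > ¥7,680, so the alternative floor tax is the binding amount.

¥120,660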